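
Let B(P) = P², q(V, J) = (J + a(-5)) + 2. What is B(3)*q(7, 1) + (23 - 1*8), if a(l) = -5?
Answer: -3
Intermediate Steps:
q(V, J) = -3 + J (q(V, J) = (J - 5) + 2 = (-5 + J) + 2 = -3 + J)
B(3)*q(7, 1) + (23 - 1*8) = 3²*(-3 + 1) + (23 - 1*8) = 9*(-2) + (23 - 8) = -18 + 15 = -3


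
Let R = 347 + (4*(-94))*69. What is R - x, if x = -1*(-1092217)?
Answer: -1117814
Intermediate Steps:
x = 1092217
R = -25597 (R = 347 - 376*69 = 347 - 25944 = -25597)
R - x = -25597 - 1*1092217 = -25597 - 1092217 = -1117814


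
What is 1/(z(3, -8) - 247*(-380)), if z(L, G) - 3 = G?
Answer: 1/93855 ≈ 1.0655e-5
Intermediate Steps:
z(L, G) = 3 + G
1/(z(3, -8) - 247*(-380)) = 1/((3 - 8) - 247*(-380)) = 1/(-5 + 93860) = 1/93855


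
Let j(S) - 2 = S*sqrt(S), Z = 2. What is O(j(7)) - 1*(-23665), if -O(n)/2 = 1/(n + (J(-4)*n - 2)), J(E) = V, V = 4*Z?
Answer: 651426487/27527 - 126*sqrt(7)/27527 ≈ 23665.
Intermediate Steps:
V = 8 (V = 4*2 = 8)
J(E) = 8
j(S) = 2 + S**(3/2) (j(S) = 2 + S*sqrt(S) = 2 + S**(3/2))
O(n) = -2/(-2 + 9*n) (O(n) = -2/(n + (8*n - 2)) = -2/(n + (-2 + 8*n)) = -2/(-2 + 9*n))
O(j(7)) - 1*(-23665) = -2/(-2 + 9*(2 + 7**(3/2))) - 1*(-23665) = -2/(-2 + 9*(2 + 7*sqrt(7))) + 23665 = -2/(-2 + (18 + 63*sqrt(7))) + 23665 = -2/(16 + 63*sqrt(7)) + 23665 = 23665 - 2/(16 + 63*sqrt(7))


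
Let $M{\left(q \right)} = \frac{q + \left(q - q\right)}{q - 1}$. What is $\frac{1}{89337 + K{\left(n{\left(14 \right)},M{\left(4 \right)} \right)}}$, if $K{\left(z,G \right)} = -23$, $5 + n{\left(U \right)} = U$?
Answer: $\frac{1}{89314} \approx 1.1196 \cdot 10^{-5}$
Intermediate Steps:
$n{\left(U \right)} = -5 + U$
$M{\left(q \right)} = \frac{q}{-1 + q}$ ($M{\left(q \right)} = \frac{q + 0}{-1 + q} = \frac{q}{-1 + q}$)
$\frac{1}{89337 + K{\left(n{\left(14 \right)},M{\left(4 \right)} \right)}} = \frac{1}{89337 - 23} = \frac{1}{89314}$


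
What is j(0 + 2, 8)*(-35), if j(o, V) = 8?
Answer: -280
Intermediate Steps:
j(0 + 2, 8)*(-35) = 8*(-35) = -280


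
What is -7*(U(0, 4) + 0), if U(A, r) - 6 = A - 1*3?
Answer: -21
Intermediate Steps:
U(A, r) = 3 + A (U(A, r) = 6 + (A - 1*3) = 6 + (A - 3) = 6 + (-3 + A) = 3 + A)
-7*(U(0, 4) + 0) = -7*((3 + 0) + 0) = -7*(3 + 0) = -7*3 = -21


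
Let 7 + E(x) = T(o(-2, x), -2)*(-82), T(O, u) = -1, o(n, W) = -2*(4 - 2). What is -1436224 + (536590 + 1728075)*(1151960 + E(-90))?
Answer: 2608971907051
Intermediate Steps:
o(n, W) = -4 (o(n, W) = -2*2 = -4)
E(x) = 75 (E(x) = -7 - 1*(-82) = -7 + 82 = 75)
-1436224 + (536590 + 1728075)*(1151960 + E(-90)) = -1436224 + (536590 + 1728075)*(1151960 + 75) = -1436224 + 2264665*1152035 = -1436224 + 2608973343275 = 2608971907051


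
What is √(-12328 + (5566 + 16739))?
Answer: √9977 ≈ 99.885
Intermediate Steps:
√(-12328 + (5566 + 16739)) = √(-12328 + 22305) = √9977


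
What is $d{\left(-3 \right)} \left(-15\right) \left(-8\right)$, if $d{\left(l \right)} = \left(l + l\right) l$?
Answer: $2160$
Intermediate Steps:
$d{\left(l \right)} = 2 l^{2}$ ($d{\left(l \right)} = 2 l l = 2 l^{2}$)
$d{\left(-3 \right)} \left(-15\right) \left(-8\right) = 2 \left(-3\right)^{2} \left(-15\right) \left(-8\right) = 2 \cdot 9 \left(-15\right) \left(-8\right) = 18 \left(-15\right) \left(-8\right) = \left(-270\right) \left(-8\right) = 2160$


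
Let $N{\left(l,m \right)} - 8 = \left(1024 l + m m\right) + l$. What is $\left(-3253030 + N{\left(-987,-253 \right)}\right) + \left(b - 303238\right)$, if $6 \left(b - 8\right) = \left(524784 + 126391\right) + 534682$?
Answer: $- \frac{25837651}{6} \approx -4.3063 \cdot 10^{6}$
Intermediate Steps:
$b = \frac{1185905}{6}$ ($b = 8 + \frac{\left(524784 + 126391\right) + 534682}{6} = 8 + \frac{651175 + 534682}{6} = 8 + \frac{1}{6} \cdot 1185857 = 8 + \frac{1185857}{6} = \frac{1185905}{6} \approx 1.9765 \cdot 10^{5}$)
$N{\left(l,m \right)} = 8 + m^{2} + 1025 l$ ($N{\left(l,m \right)} = 8 + \left(\left(1024 l + m m\right) + l\right) = 8 + \left(\left(1024 l + m^{2}\right) + l\right) = 8 + \left(\left(m^{2} + 1024 l\right) + l\right) = 8 + \left(m^{2} + 1025 l\right) = 8 + m^{2} + 1025 l$)
$\left(-3253030 + N{\left(-987,-253 \right)}\right) + \left(b - 303238\right) = \left(-3253030 + \left(8 + \left(-253\right)^{2} + 1025 \left(-987\right)\right)\right) + \left(\frac{1185905}{6} - 303238\right) = \left(-3253030 + \left(8 + 64009 - 1011675\right)\right) - \frac{633523}{6} = \left(-3253030 - 947658\right) - \frac{633523}{6} = -4200688 - \frac{633523}{6} = - \frac{25837651}{6}$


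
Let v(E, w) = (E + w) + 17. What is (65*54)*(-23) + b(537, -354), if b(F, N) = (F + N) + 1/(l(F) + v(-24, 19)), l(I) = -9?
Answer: -241640/3 ≈ -80547.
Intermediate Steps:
v(E, w) = 17 + E + w
b(F, N) = 1/3 + F + N (b(F, N) = (F + N) + 1/(-9 + (17 - 24 + 19)) = (F + N) + 1/(-9 + 12) = (F + N) + 1/3 = 1/3 + F + N)
(65*54)*(-23) + b(537, -354) = (65*54)*(-23) + (1/3 + 537 - 354) = 3510*(-23) + 550/3 = -80730 + 550/3 = -241640/3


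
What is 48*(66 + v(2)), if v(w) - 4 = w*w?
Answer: 3552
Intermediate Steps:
v(w) = 4 + w² (v(w) = 4 + w*w = 4 + w²)
48*(66 + v(2)) = 48*(66 + (4 + 2²)) = 48*(66 + (4 + 4)) = 48*(66 + 8) = 48*74 = 3552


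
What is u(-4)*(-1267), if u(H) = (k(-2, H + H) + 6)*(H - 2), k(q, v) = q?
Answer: 30408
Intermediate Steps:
u(H) = -8 + 4*H (u(H) = (-2 + 6)*(H - 2) = 4*(-2 + H) = -8 + 4*H)
u(-4)*(-1267) = (-8 + 4*(-4))*(-1267) = (-8 - 16)*(-1267) = -24*(-1267) = 30408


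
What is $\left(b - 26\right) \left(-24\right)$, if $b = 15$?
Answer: $264$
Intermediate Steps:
$\left(b - 26\right) \left(-24\right) = \left(15 - 26\right) \left(-24\right) = \left(-11\right) \left(-24\right) = 264$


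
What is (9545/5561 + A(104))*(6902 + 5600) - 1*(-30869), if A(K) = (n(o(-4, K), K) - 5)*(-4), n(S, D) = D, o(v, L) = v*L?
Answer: -328197111/67 ≈ -4.8985e+6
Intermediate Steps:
o(v, L) = L*v
A(K) = 20 - 4*K (A(K) = (K - 5)*(-4) = (-5 + K)*(-4) = 20 - 4*K)
(9545/5561 + A(104))*(6902 + 5600) - 1*(-30869) = (9545/5561 + (20 - 4*104))*(6902 + 5600) - 1*(-30869) = (9545*(1/5561) + (20 - 416))*12502 + 30869 = (115/67 - 396)*12502 + 30869 = -26417/67*12502 + 30869 = -330265334/67 + 30869 = -328197111/67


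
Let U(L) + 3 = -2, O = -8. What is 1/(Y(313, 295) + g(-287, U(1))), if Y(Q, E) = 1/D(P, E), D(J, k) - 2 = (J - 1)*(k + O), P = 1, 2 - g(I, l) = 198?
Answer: -2/391 ≈ -0.0051151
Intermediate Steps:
U(L) = -5 (U(L) = -3 - 2 = -5)
g(I, l) = -196 (g(I, l) = 2 - 1*198 = 2 - 198 = -196)
D(J, k) = 2 + (-1 + J)*(-8 + k) (D(J, k) = 2 + (J - 1)*(k - 8) = 2 + (-1 + J)*(-8 + k))
Y(Q, E) = ½ (Y(Q, E) = 1/(10 - E - 8*1 + 1*E) = 1/(10 - E - 8 + E) = 1/2 = ½)
1/(Y(313, 295) + g(-287, U(1))) = 1/(½ - 196) = 1/(-391/2) = -2/391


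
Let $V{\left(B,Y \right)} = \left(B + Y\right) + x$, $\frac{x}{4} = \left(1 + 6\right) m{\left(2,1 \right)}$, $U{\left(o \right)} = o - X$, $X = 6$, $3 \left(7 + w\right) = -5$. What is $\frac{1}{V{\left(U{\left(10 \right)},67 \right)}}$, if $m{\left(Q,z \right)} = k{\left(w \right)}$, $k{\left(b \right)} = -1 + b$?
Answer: $- \frac{3}{599} \approx -0.0050083$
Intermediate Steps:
$w = - \frac{26}{3}$ ($w = -7 + \frac{1}{3} \left(-5\right) = -7 - \frac{5}{3} = - \frac{26}{3} \approx -8.6667$)
$m{\left(Q,z \right)} = - \frac{29}{3}$ ($m{\left(Q,z \right)} = -1 - \frac{26}{3} = - \frac{29}{3}$)
$U{\left(o \right)} = -6 + o$ ($U{\left(o \right)} = o - 6 = -6 + o$)
$x = - \frac{812}{3}$ ($x = 4 \left(1 + 6\right) \left(- \frac{29}{3}\right) = 4 \cdot 7 \left(- \frac{29}{3}\right) = 4 \left(- \frac{203}{3}\right) = - \frac{812}{3} \approx -270.67$)
$V{\left(B,Y \right)} = - \frac{812}{3} + B + Y$ ($V{\left(B,Y \right)} = \left(B + Y\right) - \frac{812}{3} = - \frac{812}{3} + B + Y$)
$\frac{1}{V{\left(U{\left(10 \right)},67 \right)}} = \frac{1}{- \frac{812}{3} + \left(-6 + 10\right) + 67} = \frac{1}{- \frac{812}{3} + 4 + 67} = \frac{1}{- \frac{599}{3}} = - \frac{3}{599}$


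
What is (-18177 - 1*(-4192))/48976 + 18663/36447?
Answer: 134775931/595009424 ≈ 0.22651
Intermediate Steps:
(-18177 - 1*(-4192))/48976 + 18663/36447 = (-18177 + 4192)*(1/48976) + 18663*(1/36447) = -13985*1/48976 + 6221/12149 = -13985/48976 + 6221/12149 = 134775931/595009424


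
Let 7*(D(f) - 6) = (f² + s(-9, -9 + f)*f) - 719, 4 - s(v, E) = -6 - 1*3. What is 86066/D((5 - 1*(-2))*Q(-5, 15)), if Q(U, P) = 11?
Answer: 602462/6253 ≈ 96.348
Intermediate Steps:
s(v, E) = 13 (s(v, E) = 4 - (-6 - 1*3) = 4 - (-6 - 3) = 4 - 1*(-9) = 4 + 9 = 13)
D(f) = -677/7 + f²/7 + 13*f/7 (D(f) = 6 + ((f² + 13*f) - 719)/7 = 6 + (-719 + f² + 13*f)/7 = 6 + (-719/7 + f²/7 + 13*f/7) = -677/7 + f²/7 + 13*f/7)
86066/D((5 - 1*(-2))*Q(-5, 15)) = 86066/(-677/7 + ((5 - 1*(-2))*11)²/7 + 13*((5 - 1*(-2))*11)/7) = 86066/(-677/7 + ((5 + 2)*11)²/7 + 13*((5 + 2)*11)/7) = 86066/(-677/7 + (7*11)²/7 + 13*(7*11)/7) = 86066/(-677/7 + (⅐)*77² + (13/7)*77) = 86066/(-677/7 + (⅐)*5929 + 143) = 86066/(-677/7 + 847 + 143) = 86066/(6253/7) = 86066*(7/6253) = 602462/6253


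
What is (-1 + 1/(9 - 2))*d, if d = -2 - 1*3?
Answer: 30/7 ≈ 4.2857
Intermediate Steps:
d = -5 (d = -2 - 3 = -5)
(-1 + 1/(9 - 2))*d = (-1 + 1/(9 - 2))*(-5) = (-1 + 1/7)*(-5) = -6/7*(-5) = 30/7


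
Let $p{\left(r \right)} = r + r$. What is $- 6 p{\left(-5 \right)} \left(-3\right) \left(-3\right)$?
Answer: $540$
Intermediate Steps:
$p{\left(r \right)} = 2 r$
$- 6 p{\left(-5 \right)} \left(-3\right) \left(-3\right) = - 6 \cdot 2 \left(-5\right) \left(-3\right) \left(-3\right) = - 6 \left(\left(-10\right) \left(-3\right)\right) \left(-3\right) = \left(-6\right) 30 \left(-3\right) = \left(-180\right) \left(-3\right) = 540$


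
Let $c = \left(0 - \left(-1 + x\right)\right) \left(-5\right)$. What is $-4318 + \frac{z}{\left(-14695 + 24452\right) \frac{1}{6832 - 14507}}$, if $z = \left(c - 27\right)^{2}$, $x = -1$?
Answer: $- \frac{52637801}{9757} \approx -5394.9$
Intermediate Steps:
$c = -10$ ($c = \left(0 + \left(1 - -1\right)\right) \left(-5\right) = \left(0 + \left(1 + 1\right)\right) \left(-5\right) = \left(0 + 2\right) \left(-5\right) = 2 \left(-5\right) = -10$)
$z = 1369$ ($z = \left(-10 - 27\right)^{2} = \left(-37\right)^{2} = 1369$)
$-4318 + \frac{z}{\left(-14695 + 24452\right) \frac{1}{6832 - 14507}} = -4318 + \frac{1369}{\left(-14695 + 24452\right) \frac{1}{6832 - 14507}} = -4318 + \frac{1369}{9757 \frac{1}{-7675}} = -4318 + \frac{1369}{9757 \left(- \frac{1}{7675}\right)} = -4318 + \frac{1369}{- \frac{9757}{7675}} = -4318 + 1369 \left(- \frac{7675}{9757}\right) = -4318 - \frac{10507075}{9757} = - \frac{52637801}{9757}$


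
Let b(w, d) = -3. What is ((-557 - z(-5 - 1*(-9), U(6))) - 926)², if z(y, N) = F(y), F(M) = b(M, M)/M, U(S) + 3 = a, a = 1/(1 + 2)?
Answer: 35153041/16 ≈ 2.1971e+6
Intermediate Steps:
a = ⅓ (a = 1/3 = ⅓ ≈ 0.33333)
U(S) = -8/3 (U(S) = -3 + ⅓ = -8/3)
F(M) = -3/M
z(y, N) = -3/y
((-557 - z(-5 - 1*(-9), U(6))) - 926)² = ((-557 - (-3)/(-5 - 1*(-9))) - 926)² = ((-557 - (-3)/(-5 + 9)) - 926)² = ((-557 - (-3)/4) - 926)² = ((-557 - 1*(-¾)) - 926)² = ((-557 + ¾) - 926)² = (-2225/4 - 926)² = (-5929/4)² = 35153041/16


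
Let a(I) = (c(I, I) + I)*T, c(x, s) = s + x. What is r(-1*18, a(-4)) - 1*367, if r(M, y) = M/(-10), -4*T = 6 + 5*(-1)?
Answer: -1826/5 ≈ -365.20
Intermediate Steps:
T = -¼ (T = -(6 + 5*(-1))/4 = -(6 - 5)/4 = -¼*1 = -¼ ≈ -0.25000)
a(I) = -3*I/4 (a(I) = ((I + I) + I)*(-¼) = (2*I + I)*(-¼) = (3*I)*(-¼) = -3*I/4)
r(M, y) = -M/10 (r(M, y) = M*(-⅒) = -M/10)
r(-1*18, a(-4)) - 1*367 = -(-1)*18/10 - 1*367 = -⅒*(-18) - 367 = 9/5 - 367 = -1826/5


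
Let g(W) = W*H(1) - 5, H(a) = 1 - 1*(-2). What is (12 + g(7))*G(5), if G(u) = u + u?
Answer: 280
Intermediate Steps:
H(a) = 3 (H(a) = 1 + 2 = 3)
G(u) = 2*u
g(W) = -5 + 3*W (g(W) = W*3 - 5 = 3*W - 5 = -5 + 3*W)
(12 + g(7))*G(5) = (12 + (-5 + 3*7))*(2*5) = (12 + (-5 + 21))*10 = (12 + 16)*10 = 28*10 = 280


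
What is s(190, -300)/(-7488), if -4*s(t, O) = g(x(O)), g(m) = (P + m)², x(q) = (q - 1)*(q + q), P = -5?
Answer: 32614554025/29952 ≈ 1.0889e+6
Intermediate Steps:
x(q) = 2*q*(-1 + q) (x(q) = (-1 + q)*(2*q) = 2*q*(-1 + q))
g(m) = (-5 + m)²
s(t, O) = -(-5 + 2*O*(-1 + O))²/4
s(190, -300)/(-7488) = -(-5 + 2*(-300)*(-1 - 300))²/4/(-7488) = -(-5 + 2*(-300)*(-301))²/4*(-1/7488) = -(-5 + 180600)²/4*(-1/7488) = -¼*180595²*(-1/7488) = -¼*32614554025*(-1/7488) = -32614554025/4*(-1/7488) = 32614554025/29952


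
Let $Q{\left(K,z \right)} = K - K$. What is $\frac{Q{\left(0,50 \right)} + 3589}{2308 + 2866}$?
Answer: $\frac{3589}{5174} \approx 0.69366$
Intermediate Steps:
$Q{\left(K,z \right)} = 0$
$\frac{Q{\left(0,50 \right)} + 3589}{2308 + 2866} = \frac{0 + 3589}{2308 + 2866} = \frac{3589}{5174}$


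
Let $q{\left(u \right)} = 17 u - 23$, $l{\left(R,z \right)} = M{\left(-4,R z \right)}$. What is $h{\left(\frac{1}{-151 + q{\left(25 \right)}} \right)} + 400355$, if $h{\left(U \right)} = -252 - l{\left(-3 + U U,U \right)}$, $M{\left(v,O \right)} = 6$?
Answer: $400097$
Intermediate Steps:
$l{\left(R,z \right)} = 6$
$q{\left(u \right)} = -23 + 17 u$
$h{\left(U \right)} = -258$ ($h{\left(U \right)} = -252 - 6 = -258$)
$h{\left(\frac{1}{-151 + q{\left(25 \right)}} \right)} + 400355 = -258 + 400355 = 400097$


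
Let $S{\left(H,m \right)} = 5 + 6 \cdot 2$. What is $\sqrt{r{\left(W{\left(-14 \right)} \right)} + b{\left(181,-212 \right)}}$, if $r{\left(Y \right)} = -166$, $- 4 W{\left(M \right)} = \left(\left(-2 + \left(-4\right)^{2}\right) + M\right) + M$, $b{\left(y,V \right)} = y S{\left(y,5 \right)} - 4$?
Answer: $3 \sqrt{323} \approx 53.917$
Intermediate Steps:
$S{\left(H,m \right)} = 17$ ($S{\left(H,m \right)} = 5 + 12 = 17$)
$b{\left(y,V \right)} = -4 + 17 y$ ($b{\left(y,V \right)} = y 17 - 4 = 17 y - 4 = -4 + 17 y$)
$W{\left(M \right)} = - \frac{7}{2} - \frac{M}{2}$ ($W{\left(M \right)} = - \frac{\left(\left(-2 + \left(-4\right)^{2}\right) + M\right) + M}{4} = - \frac{\left(\left(-2 + 16\right) + M\right) + M}{4} = - \frac{\left(14 + M\right) + M}{4} = - \frac{14 + 2 M}{4} = - \frac{7}{2} - \frac{M}{2}$)
$\sqrt{r{\left(W{\left(-14 \right)} \right)} + b{\left(181,-212 \right)}} = \sqrt{-166 + \left(-4 + 17 \cdot 181\right)} = \sqrt{-166 + \left(-4 + 3077\right)} = \sqrt{-166 + 3073} = \sqrt{2907} = 3 \sqrt{323}$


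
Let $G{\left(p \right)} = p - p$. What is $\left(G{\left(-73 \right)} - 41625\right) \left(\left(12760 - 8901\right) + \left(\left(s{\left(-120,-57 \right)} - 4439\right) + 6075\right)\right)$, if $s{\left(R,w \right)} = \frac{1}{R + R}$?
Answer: $- \frac{3659667225}{16} \approx -2.2873 \cdot 10^{8}$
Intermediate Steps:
$s{\left(R,w \right)} = \frac{1}{2 R}$
$G{\left(p \right)} = 0$
$\left(G{\left(-73 \right)} - 41625\right) \left(\left(12760 - 8901\right) + \left(\left(s{\left(-120,-57 \right)} - 4439\right) + 6075\right)\right) = \left(0 - 41625\right) \left(\left(12760 - 8901\right) + \left(\left(\frac{1}{2 \left(-120\right)} - 4439\right) + 6075\right)\right) = - 41625 \left(3859 + \left(\left(\frac{1}{2} \left(- \frac{1}{120}\right) - 4439\right) + 6075\right)\right) = - 41625 \left(3859 + \left(\left(- \frac{1}{240} - 4439\right) + 6075\right)\right) = - 41625 \left(3859 + \left(- \frac{1065361}{240} + 6075\right)\right) = - 41625 \left(3859 + \frac{392639}{240}\right) = \left(-41625\right) \frac{1318799}{240} = - \frac{3659667225}{16}$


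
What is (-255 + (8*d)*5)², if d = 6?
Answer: 225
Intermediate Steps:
(-255 + (8*d)*5)² = (-255 + (8*6)*5)² = (-255 + 48*5)² = (-255 + 240)² = (-15)² = 225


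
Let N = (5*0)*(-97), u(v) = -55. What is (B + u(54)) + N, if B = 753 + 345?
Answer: 1043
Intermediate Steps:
B = 1098
N = 0 (N = 0*(-97) = 0)
(B + u(54)) + N = (1098 - 55) + 0 = 1043 + 0 = 1043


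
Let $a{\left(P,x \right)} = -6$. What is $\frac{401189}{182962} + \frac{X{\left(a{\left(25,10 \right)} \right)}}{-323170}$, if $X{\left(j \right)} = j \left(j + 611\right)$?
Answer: $\frac{13031640119}{5912782954} \approx 2.204$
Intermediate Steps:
$X{\left(j \right)} = j \left(611 + j\right)$
$\frac{401189}{182962} + \frac{X{\left(a{\left(25,10 \right)} \right)}}{-323170} = \frac{401189}{182962} + \frac{\left(-6\right) \left(611 - 6\right)}{-323170} = 401189 \cdot \frac{1}{182962} + \left(-6\right) 605 \left(- \frac{1}{323170}\right) = \frac{401189}{182962} - - \frac{363}{32317} = \frac{401189}{182962} + \frac{363}{32317} = \frac{13031640119}{5912782954}$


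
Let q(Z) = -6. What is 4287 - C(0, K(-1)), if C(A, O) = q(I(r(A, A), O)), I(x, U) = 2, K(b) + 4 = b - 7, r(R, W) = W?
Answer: 4293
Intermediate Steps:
K(b) = -11 + b (K(b) = -4 + (b - 7) = -4 + (-7 + b) = -11 + b)
C(A, O) = -6
4287 - C(0, K(-1)) = 4287 - 1*(-6) = 4287 + 6 = 4293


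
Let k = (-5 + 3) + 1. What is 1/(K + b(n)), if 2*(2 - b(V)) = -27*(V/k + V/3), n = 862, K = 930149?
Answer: 1/922393 ≈ 1.0841e-6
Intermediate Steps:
k = -1 (k = -2 + 1 = -1)
b(V) = 2 - 9*V (b(V) = 2 - (-27)*(V/(-1) + V/3)/2 = 2 - (-27)*(V*(-1) + V*(⅓))/2 = 2 - (-27)*(-V + V/3)/2 = 2 - (-27)*(-2*V/3)/2 = 2 - 9*V)
1/(K + b(n)) = 1/(930149 + (2 - 9*862)) = 1/(930149 + (2 - 7758)) = 1/(930149 - 7756) = 1/922393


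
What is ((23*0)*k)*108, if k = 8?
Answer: 0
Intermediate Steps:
((23*0)*k)*108 = ((23*0)*8)*108 = (0*8)*108 = 0*108 = 0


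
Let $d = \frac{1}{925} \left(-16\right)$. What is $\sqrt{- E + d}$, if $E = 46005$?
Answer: $\frac{i \sqrt{1574521717}}{185} \approx 214.49 i$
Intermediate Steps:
$d = - \frac{16}{925}$ ($d = \frac{1}{925} \left(-16\right) = - \frac{16}{925} \approx -0.017297$)
$\sqrt{- E + d} = \sqrt{\left(-1\right) 46005 - \frac{16}{925}} = \sqrt{-46005 - \frac{16}{925}} = \sqrt{- \frac{42554641}{925}} = \frac{i \sqrt{1574521717}}{185}$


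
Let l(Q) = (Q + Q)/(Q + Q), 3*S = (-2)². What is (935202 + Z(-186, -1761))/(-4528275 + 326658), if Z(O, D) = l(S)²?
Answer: -40661/182679 ≈ -0.22258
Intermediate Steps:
S = 4/3 (S = (⅓)*(-2)² = (⅓)*4 = 4/3 ≈ 1.3333)
l(Q) = 1 (l(Q) = (2*Q)/((2*Q)) = (2*Q)*(1/(2*Q)) = 1)
Z(O, D) = 1 (Z(O, D) = 1² = 1)
(935202 + Z(-186, -1761))/(-4528275 + 326658) = (935202 + 1)/(-4528275 + 326658) = 935203/(-4201617) = 935203*(-1/4201617) = -40661/182679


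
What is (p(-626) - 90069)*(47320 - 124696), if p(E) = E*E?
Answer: -23352618432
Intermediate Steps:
p(E) = E²
(p(-626) - 90069)*(47320 - 124696) = ((-626)² - 90069)*(47320 - 124696) = (391876 - 90069)*(-77376) = 301807*(-77376) = -23352618432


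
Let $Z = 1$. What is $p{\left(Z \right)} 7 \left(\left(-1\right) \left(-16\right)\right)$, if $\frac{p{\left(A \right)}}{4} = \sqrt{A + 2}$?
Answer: $448 \sqrt{3} \approx 775.96$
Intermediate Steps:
$p{\left(A \right)} = 4 \sqrt{2 + A}$ ($p{\left(A \right)} = 4 \sqrt{A + 2} = 4 \sqrt{2 + A}$)
$p{\left(Z \right)} 7 \left(\left(-1\right) \left(-16\right)\right) = 4 \sqrt{2 + 1} \cdot 7 \left(\left(-1\right) \left(-16\right)\right) = 4 \sqrt{3} \cdot 7 \cdot 16 = 28 \sqrt{3} \cdot 16 = 448 \sqrt{3}$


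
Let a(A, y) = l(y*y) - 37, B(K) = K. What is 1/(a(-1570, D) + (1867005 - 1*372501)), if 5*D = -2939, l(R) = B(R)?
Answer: 25/45999396 ≈ 5.4348e-7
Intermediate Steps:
l(R) = R
D = -2939/5 (D = (1/5)*(-2939) = -2939/5 ≈ -587.80)
a(A, y) = -37 + y**2 (a(A, y) = y*y - 37 = y**2 - 37 = -37 + y**2)
1/(a(-1570, D) + (1867005 - 1*372501)) = 1/((-37 + (-2939/5)**2) + (1867005 - 1*372501)) = 1/((-37 + 8637721/25) + (1867005 - 372501)) = 1/(8636796/25 + 1494504) = 1/(45999396/25) = 25/45999396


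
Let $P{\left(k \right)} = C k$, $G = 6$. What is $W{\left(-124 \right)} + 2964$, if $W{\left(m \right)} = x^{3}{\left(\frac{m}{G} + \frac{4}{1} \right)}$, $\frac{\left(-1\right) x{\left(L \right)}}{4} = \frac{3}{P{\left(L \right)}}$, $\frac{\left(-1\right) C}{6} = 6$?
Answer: $\frac{370499999}{125000} \approx 2964.0$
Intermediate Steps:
$C = -36$ ($C = \left(-6\right) 6 = -36$)
$P{\left(k \right)} = - 36 k$
$x{\left(L \right)} = \frac{1}{3 L}$ ($x{\left(L \right)} = - 4 \frac{3}{\left(-36\right) L} = - 4 \cdot 3 \left(- \frac{1}{36 L}\right) = - 4 \left(- \frac{1}{12 L}\right) = \frac{1}{3 L}$)
$W{\left(m \right)} = \frac{1}{27 \left(4 + \frac{m}{6}\right)^{3}}$ ($W{\left(m \right)} = \left(\frac{1}{3 \left(\frac{m}{6} + \frac{4}{1}\right)}\right)^{3} = \left(\frac{1}{3 \left(m \frac{1}{6} + 4 \cdot 1\right)}\right)^{3} = \left(\frac{1}{3 \left(\frac{m}{6} + 4\right)}\right)^{3} = \left(\frac{1}{3 \left(4 + \frac{m}{6}\right)}\right)^{3} = \frac{1}{27 \left(4 + \frac{m}{6}\right)^{3}}$)
$W{\left(-124 \right)} + 2964 = \frac{8}{\left(24 - 124\right)^{3}} + 2964 = \frac{8}{-1000000} + 2964 = 8 \left(- \frac{1}{1000000}\right) + 2964 = - \frac{1}{125000} + 2964 = \frac{370499999}{125000}$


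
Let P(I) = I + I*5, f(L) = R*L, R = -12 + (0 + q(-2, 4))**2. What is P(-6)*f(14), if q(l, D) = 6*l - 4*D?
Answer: -389088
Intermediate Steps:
q(l, D) = -4*D + 6*l
R = 772 (R = -12 + (0 + (-4*4 + 6*(-2)))**2 = -12 + (0 + (-16 - 12))**2 = -12 + (0 - 28)**2 = -12 + (-28)**2 = -12 + 784 = 772)
f(L) = 772*L
P(I) = 6*I (P(I) = I + 5*I = 6*I)
P(-6)*f(14) = (6*(-6))*(772*14) = -36*10808 = -389088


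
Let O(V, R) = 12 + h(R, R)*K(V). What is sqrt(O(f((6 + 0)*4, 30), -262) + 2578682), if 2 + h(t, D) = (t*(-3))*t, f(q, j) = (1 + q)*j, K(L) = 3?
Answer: 2*sqrt(490223) ≈ 1400.3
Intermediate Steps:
f(q, j) = j*(1 + q)
h(t, D) = -2 - 3*t**2 (h(t, D) = -2 + (t*(-3))*t = -2 + (-3*t)*t = -2 - 3*t**2)
O(V, R) = 6 - 9*R**2 (O(V, R) = 12 + (-2 - 3*R**2)*3 = 12 + (-6 - 9*R**2) = 6 - 9*R**2)
sqrt(O(f((6 + 0)*4, 30), -262) + 2578682) = sqrt((6 - 9*(-262)**2) + 2578682) = sqrt((6 - 9*68644) + 2578682) = sqrt((6 - 617796) + 2578682) = sqrt(-617790 + 2578682) = sqrt(1960892) = 2*sqrt(490223)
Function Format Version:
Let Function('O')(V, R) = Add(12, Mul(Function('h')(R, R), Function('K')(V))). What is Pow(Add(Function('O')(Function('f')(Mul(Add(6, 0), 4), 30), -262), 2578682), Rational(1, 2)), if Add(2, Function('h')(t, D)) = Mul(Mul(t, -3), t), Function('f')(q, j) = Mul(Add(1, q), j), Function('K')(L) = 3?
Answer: Mul(2, Pow(490223, Rational(1, 2))) ≈ 1400.3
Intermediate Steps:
Function('f')(q, j) = Mul(j, Add(1, q))
Function('h')(t, D) = Add(-2, Mul(-3, Pow(t, 2))) (Function('h')(t, D) = Add(-2, Mul(Mul(t, -3), t)) = Add(-2, Mul(Mul(-3, t), t)) = Add(-2, Mul(-3, Pow(t, 2))))
Function('O')(V, R) = Add(6, Mul(-9, Pow(R, 2))) (Function('O')(V, R) = Add(12, Mul(Add(-2, Mul(-3, Pow(R, 2))), 3)) = Add(12, Add(-6, Mul(-9, Pow(R, 2)))) = Add(6, Mul(-9, Pow(R, 2))))
Pow(Add(Function('O')(Function('f')(Mul(Add(6, 0), 4), 30), -262), 2578682), Rational(1, 2)) = Pow(Add(Add(6, Mul(-9, Pow(-262, 2))), 2578682), Rational(1, 2)) = Pow(Add(Add(6, Mul(-9, 68644)), 2578682), Rational(1, 2)) = Pow(Add(Add(6, -617796), 2578682), Rational(1, 2)) = Pow(Add(-617790, 2578682), Rational(1, 2)) = Pow(1960892, Rational(1, 2)) = Mul(2, Pow(490223, Rational(1, 2)))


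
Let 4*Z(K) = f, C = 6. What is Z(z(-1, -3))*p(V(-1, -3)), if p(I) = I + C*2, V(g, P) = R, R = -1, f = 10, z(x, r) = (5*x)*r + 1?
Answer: 55/2 ≈ 27.500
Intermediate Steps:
z(x, r) = 1 + 5*r*x (z(x, r) = 5*r*x + 1 = 1 + 5*r*x)
V(g, P) = -1
Z(K) = 5/2 (Z(K) = (¼)*10 = 5/2)
p(I) = 12 + I (p(I) = I + 6*2 = I + 12 = 12 + I)
Z(z(-1, -3))*p(V(-1, -3)) = 5*(12 - 1)/2 = (5/2)*11 = 55/2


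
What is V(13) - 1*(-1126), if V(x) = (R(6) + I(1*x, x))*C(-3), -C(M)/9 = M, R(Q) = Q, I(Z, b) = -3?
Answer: 1207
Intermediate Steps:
C(M) = -9*M
V(x) = 81 (V(x) = (6 - 3)*(-9*(-3)) = 3*27 = 81)
V(13) - 1*(-1126) = 81 - 1*(-1126) = 81 + 1126 = 1207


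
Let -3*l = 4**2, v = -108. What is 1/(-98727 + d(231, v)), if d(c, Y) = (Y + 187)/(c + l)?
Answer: -677/66837942 ≈ -1.0129e-5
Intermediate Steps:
l = -16/3 (l = -1/3*4**2 = -1/3*16 = -16/3 ≈ -5.3333)
d(c, Y) = (187 + Y)/(-16/3 + c) (d(c, Y) = (Y + 187)/(c - 16/3) = (187 + Y)/(-16/3 + c))
1/(-98727 + d(231, v)) = 1/(-98727 + 3*(187 - 108)/(-16 + 3*231)) = 1/(-98727 + 3*79/(-16 + 693)) = 1/(-98727 + 3*79/677) = 1/(-98727 + 3*(1/677)*79) = 1/(-98727 + 237/677) = 1/(-66837942/677) = -677/66837942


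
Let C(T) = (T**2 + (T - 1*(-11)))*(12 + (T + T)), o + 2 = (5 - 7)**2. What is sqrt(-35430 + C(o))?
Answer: I*sqrt(35158) ≈ 187.5*I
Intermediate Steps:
o = 2 (o = -2 + (5 - 7)**2 = -2 + (-2)**2 = -2 + 4 = 2)
C(T) = (12 + 2*T)*(11 + T + T**2) (C(T) = (T**2 + (T + 11))*(12 + 2*T) = (T**2 + (11 + T))*(12 + 2*T) = (11 + T + T**2)*(12 + 2*T) = (12 + 2*T)*(11 + T + T**2))
sqrt(-35430 + C(o)) = sqrt(-35430 + (132 + 2*2**3 + 14*2**2 + 34*2)) = sqrt(-35430 + (132 + 2*8 + 14*4 + 68)) = sqrt(-35430 + (132 + 16 + 56 + 68)) = sqrt(-35430 + 272) = sqrt(-35158) = I*sqrt(35158)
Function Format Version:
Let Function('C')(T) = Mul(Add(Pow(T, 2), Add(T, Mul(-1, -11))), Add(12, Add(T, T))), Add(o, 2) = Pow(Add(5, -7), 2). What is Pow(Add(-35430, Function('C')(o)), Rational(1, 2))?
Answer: Mul(I, Pow(35158, Rational(1, 2))) ≈ Mul(187.50, I)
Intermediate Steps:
o = 2 (o = Add(-2, Pow(Add(5, -7), 2)) = Add(-2, Pow(-2, 2)) = Add(-2, 4) = 2)
Function('C')(T) = Mul(Add(12, Mul(2, T)), Add(11, T, Pow(T, 2))) (Function('C')(T) = Mul(Add(Pow(T, 2), Add(T, 11)), Add(12, Mul(2, T))) = Mul(Add(Pow(T, 2), Add(11, T)), Add(12, Mul(2, T))) = Mul(Add(11, T, Pow(T, 2)), Add(12, Mul(2, T))) = Mul(Add(12, Mul(2, T)), Add(11, T, Pow(T, 2))))
Pow(Add(-35430, Function('C')(o)), Rational(1, 2)) = Pow(Add(-35430, Add(132, Mul(2, Pow(2, 3)), Mul(14, Pow(2, 2)), Mul(34, 2))), Rational(1, 2)) = Pow(Add(-35430, Add(132, Mul(2, 8), Mul(14, 4), 68)), Rational(1, 2)) = Pow(Add(-35430, Add(132, 16, 56, 68)), Rational(1, 2)) = Pow(Add(-35430, 272), Rational(1, 2)) = Pow(-35158, Rational(1, 2)) = Mul(I, Pow(35158, Rational(1, 2)))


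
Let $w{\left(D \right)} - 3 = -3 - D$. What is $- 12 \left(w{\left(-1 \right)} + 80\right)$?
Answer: $-972$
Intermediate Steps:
$w{\left(D \right)} = - D$ ($w{\left(D \right)} = 3 - \left(3 + D\right) = - D$)
$- 12 \left(w{\left(-1 \right)} + 80\right) = - 12 \left(\left(-1\right) \left(-1\right) + 80\right) = - 12 \left(1 + 80\right) = \left(-12\right) 81 = -972$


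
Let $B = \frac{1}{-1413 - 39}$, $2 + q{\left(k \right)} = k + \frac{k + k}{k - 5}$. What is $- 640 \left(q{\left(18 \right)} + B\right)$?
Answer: $- \frac{56684000}{4719} \approx -12012.0$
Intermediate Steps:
$q{\left(k \right)} = -2 + k + \frac{2 k}{-5 + k}$ ($q{\left(k \right)} = -2 + \left(k + \frac{k + k}{k - 5}\right) = -2 + \left(k + \frac{2 k}{-5 + k}\right) = -2 + k + \frac{2 k}{-5 + k}$)
$B = - \frac{1}{1452}$ ($B = \frac{1}{-1413 - 39} = \frac{1}{-1452} = - \frac{1}{1452} \approx -0.00068871$)
$- 640 \left(q{\left(18 \right)} + B\right) = - 640 \left(\frac{10 + 18^{2} - 90}{-5 + 18} - \frac{1}{1452}\right) = - 640 \left(\frac{10 + 324 - 90}{13} - \frac{1}{1452}\right) = - 640 \left(\frac{1}{13} \cdot 244 - \frac{1}{1452}\right) = - 640 \left(\frac{244}{13} - \frac{1}{1452}\right) = \left(-640\right) \frac{354275}{18876} = - \frac{56684000}{4719}$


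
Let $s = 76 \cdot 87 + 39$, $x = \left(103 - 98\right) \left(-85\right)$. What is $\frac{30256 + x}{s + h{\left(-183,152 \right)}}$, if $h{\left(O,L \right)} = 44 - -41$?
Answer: $\frac{29831}{6736} \approx 4.4286$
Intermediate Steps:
$h{\left(O,L \right)} = 85$ ($h{\left(O,L \right)} = 44 + 41 = 85$)
$x = -425$ ($x = 5 \left(-85\right) = -425$)
$s = 6651$ ($s = 6612 + 39 = 6651$)
$\frac{30256 + x}{s + h{\left(-183,152 \right)}} = \frac{30256 - 425}{6651 + 85} = \frac{29831}{6736}$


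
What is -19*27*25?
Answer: -12825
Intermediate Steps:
-19*27*25 = -513*25 = -12825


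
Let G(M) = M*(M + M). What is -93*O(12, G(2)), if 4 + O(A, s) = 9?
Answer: -465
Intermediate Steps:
G(M) = 2*M² (G(M) = M*(2*M) = 2*M²)
O(A, s) = 5 (O(A, s) = -4 + 9 = 5)
-93*O(12, G(2)) = -93*5 = -465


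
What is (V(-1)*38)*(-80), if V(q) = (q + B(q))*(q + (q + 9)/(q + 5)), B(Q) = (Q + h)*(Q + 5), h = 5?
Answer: -45600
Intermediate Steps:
B(Q) = (5 + Q)² (B(Q) = (Q + 5)*(Q + 5) = (5 + Q)*(5 + Q) = (5 + Q)²)
V(q) = (q + (9 + q)/(5 + q))*(25 + q² + 11*q) (V(q) = (q + (25 + q² + 10*q))*(q + (q + 9)/(q + 5)) = (25 + q² + 11*q)*(q + (9 + q)/(5 + q)) = (q + (9 + q)/(5 + q))*(25 + q² + 11*q))
(V(-1)*38)*(-80) = (((225 + (-1)⁴ + 17*(-1)³ + 100*(-1)² + 249*(-1))/(5 - 1))*38)*(-80) = (((225 + 1 + 17*(-1) + 100*1 - 249)/4)*38)*(-80) = (((225 + 1 - 17 + 100 - 249)/4)*38)*(-80) = (((¼)*60)*38)*(-80) = (15*38)*(-80) = 570*(-80) = -45600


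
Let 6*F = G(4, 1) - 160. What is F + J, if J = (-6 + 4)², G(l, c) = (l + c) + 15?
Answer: -58/3 ≈ -19.333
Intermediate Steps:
G(l, c) = 15 + c + l (G(l, c) = (c + l) + 15 = 15 + c + l)
J = 4 (J = (-2)² = 4)
F = -70/3 (F = ((15 + 1 + 4) - 160)/6 = (20 - 160)/6 = (⅙)*(-140) = -70/3 ≈ -23.333)
F + J = -70/3 + 4 = -58/3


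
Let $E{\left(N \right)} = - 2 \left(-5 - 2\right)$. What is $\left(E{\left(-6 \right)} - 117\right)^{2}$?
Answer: $10609$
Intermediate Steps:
$E{\left(N \right)} = 14$ ($E{\left(N \right)} = \left(-2\right) \left(-7\right) = 14$)
$\left(E{\left(-6 \right)} - 117\right)^{2} = \left(14 - 117\right)^{2} = \left(-103\right)^{2} = 10609$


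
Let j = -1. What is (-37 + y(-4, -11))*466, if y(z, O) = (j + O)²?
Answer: 49862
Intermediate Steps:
y(z, O) = (-1 + O)²
(-37 + y(-4, -11))*466 = (-37 + (-1 - 11)²)*466 = (-37 + (-12)²)*466 = (-37 + 144)*466 = 107*466 = 49862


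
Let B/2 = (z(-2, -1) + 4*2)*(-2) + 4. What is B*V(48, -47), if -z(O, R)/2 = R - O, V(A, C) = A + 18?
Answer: -1056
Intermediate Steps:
V(A, C) = 18 + A
z(O, R) = -2*R + 2*O (z(O, R) = -2*(R - O) = -2*R + 2*O)
B = -16 (B = 2*(((-2*(-1) + 2*(-2)) + 4*2)*(-2) + 4) = 2*(((2 - 4) + 8)*(-2) + 4) = 2*((-2 + 8)*(-2) + 4) = 2*(6*(-2) + 4) = 2*(-12 + 4) = 2*(-8) = -16)
B*V(48, -47) = -16*(18 + 48) = -16*66 = -1056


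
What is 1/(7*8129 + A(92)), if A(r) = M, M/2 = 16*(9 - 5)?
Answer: 1/57031 ≈ 1.7534e-5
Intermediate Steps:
M = 128 (M = 2*(16*(9 - 5)) = 2*(16*4) = 2*64 = 128)
A(r) = 128
1/(7*8129 + A(92)) = 1/(7*8129 + 128) = 1/(56903 + 128) = 1/57031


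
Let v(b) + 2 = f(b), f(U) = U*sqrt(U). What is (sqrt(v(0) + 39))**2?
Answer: 37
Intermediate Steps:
f(U) = U**(3/2)
v(b) = -2 + b**(3/2)
(sqrt(v(0) + 39))**2 = (sqrt((-2 + 0**(3/2)) + 39))**2 = (sqrt((-2 + 0) + 39))**2 = (sqrt(-2 + 39))**2 = (sqrt(37))**2 = 37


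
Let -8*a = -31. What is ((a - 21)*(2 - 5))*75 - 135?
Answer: 29745/8 ≈ 3718.1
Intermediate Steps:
a = 31/8 (a = -⅛*(-31) = 31/8 ≈ 3.8750)
((a - 21)*(2 - 5))*75 - 135 = ((31/8 - 21)*(2 - 5))*75 - 135 = -137/8*(-3)*75 - 135 = (411/8)*75 - 135 = 30825/8 - 135 = 29745/8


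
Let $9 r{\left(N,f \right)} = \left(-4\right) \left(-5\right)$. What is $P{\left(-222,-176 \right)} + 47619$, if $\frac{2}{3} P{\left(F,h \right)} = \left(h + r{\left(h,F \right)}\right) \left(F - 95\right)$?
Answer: $\frac{390751}{3} \approx 1.3025 \cdot 10^{5}$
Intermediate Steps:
$r{\left(N,f \right)} = \frac{20}{9}$ ($r{\left(N,f \right)} = \frac{\left(-4\right) \left(-5\right)}{9} = \frac{1}{9} \cdot 20 = \frac{20}{9}$)
$P{\left(F,h \right)} = \frac{3 \left(-95 + F\right) \left(\frac{20}{9} + h\right)}{2}$ ($P{\left(F,h \right)} = \frac{3 \left(h + \frac{20}{9}\right) \left(F - 95\right)}{2} = \frac{3 \left(\frac{20}{9} + h\right) \left(-95 + F\right)}{2} = \frac{3 \left(-95 + F\right) \left(\frac{20}{9} + h\right)}{2}$)
$P{\left(-222,-176 \right)} + 47619 = \left(- \frac{950}{3} - -25080 + \frac{10}{3} \left(-222\right) + \frac{3}{2} \left(-222\right) \left(-176\right)\right) + 47619 = \left(- \frac{950}{3} + 25080 - 740 + 58608\right) + 47619 = \frac{247894}{3} + 47619 = \frac{390751}{3}$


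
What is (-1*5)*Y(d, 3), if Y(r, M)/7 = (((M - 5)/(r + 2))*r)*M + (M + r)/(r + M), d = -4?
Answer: 385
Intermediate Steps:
Y(r, M) = 7 + 7*M*r*(-5 + M)/(2 + r) (Y(r, M) = 7*((((M - 5)/(r + 2))*r)*M + (M + r)/(r + M)) = 7*((((-5 + M)/(2 + r))*r)*M + (M + r)/(M + r)) = 7*((((-5 + M)/(2 + r))*r)*M + 1) = 7*((r*(-5 + M)/(2 + r))*M + 1) = 7*(M*r*(-5 + M)/(2 + r) + 1) = 7*(1 + M*r*(-5 + M)/(2 + r)) = 7 + 7*M*r*(-5 + M)/(2 + r))
(-1*5)*Y(d, 3) = (-1*5)*(7*(2 - 4 - 4*3² - 5*3*(-4))/(2 - 4)) = -35*(2 - 4 - 4*9 + 60)/(-2) = -35*(-1)*(2 - 4 - 36 + 60)/2 = -35*(-1)*22/2 = -5*(-77) = 385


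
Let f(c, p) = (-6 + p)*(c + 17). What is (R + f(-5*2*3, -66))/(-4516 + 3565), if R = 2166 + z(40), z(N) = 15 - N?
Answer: -3077/951 ≈ -3.2355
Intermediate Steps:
f(c, p) = (-6 + p)*(17 + c)
R = 2141 (R = 2166 + (15 - 1*40) = 2166 + (15 - 40) = 2166 - 25 = 2141)
(R + f(-5*2*3, -66))/(-4516 + 3565) = (2141 + (-102 - 6*(-5*2)*3 + 17*(-66) + (-5*2*3)*(-66)))/(-4516 + 3565) = (2141 + (-102 - (-60)*3 - 1122 - 10*3*(-66)))/(-951) = (2141 + (-102 - 6*(-30) - 1122 - 30*(-66)))*(-1/951) = (2141 + (-102 + 180 - 1122 + 1980))*(-1/951) = (2141 + 936)*(-1/951) = 3077*(-1/951) = -3077/951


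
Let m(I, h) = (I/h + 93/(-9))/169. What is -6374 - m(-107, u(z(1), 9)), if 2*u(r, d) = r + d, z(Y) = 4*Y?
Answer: -42009989/6591 ≈ -6373.8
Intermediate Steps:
u(r, d) = d/2 + r/2 (u(r, d) = (r + d)/2 = (d + r)/2 = d/2 + r/2)
m(I, h) = -31/507 + I/(169*h) (m(I, h) = (I/h + 93*(-⅑))*(1/169) = (I/h - 31/3)*(1/169) = (-31/3 + I/h)*(1/169) = -31/507 + I/(169*h))
-6374 - m(-107, u(z(1), 9)) = -6374 - (-31/507 + (1/169)*(-107)/((½)*9 + (4*1)/2)) = -6374 - (-31/507 + (1/169)*(-107)/(9/2 + (½)*4)) = -6374 - (-31/507 + (1/169)*(-107)/(9/2 + 2)) = -6374 - (-31/507 + (1/169)*(-107)/(13/2)) = -6374 - (-31/507 + (1/169)*(-107)*(2/13)) = -6374 - (-31/507 - 214/2197) = -6374 - 1*(-1045/6591) = -6374 + 1045/6591 = -42009989/6591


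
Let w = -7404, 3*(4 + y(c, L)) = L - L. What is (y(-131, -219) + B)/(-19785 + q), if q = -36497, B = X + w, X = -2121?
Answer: 9529/56282 ≈ 0.16931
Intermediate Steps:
y(c, L) = -4 (y(c, L) = -4 + (L - L)/3 = -4 + (1/3)*0 = -4 + 0 = -4)
B = -9525 (B = -2121 - 7404 = -9525)
(y(-131, -219) + B)/(-19785 + q) = (-4 - 9525)/(-19785 - 36497) = -9529/(-56282) = -9529*(-1/56282) = 9529/56282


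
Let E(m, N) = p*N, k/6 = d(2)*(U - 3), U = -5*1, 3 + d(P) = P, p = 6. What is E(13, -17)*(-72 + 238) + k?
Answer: -16884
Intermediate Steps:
d(P) = -3 + P
U = -5
k = 48 (k = 6*((-3 + 2)*(-5 - 3)) = 6*(-1*(-8)) = 6*8 = 48)
E(m, N) = 6*N
E(13, -17)*(-72 + 238) + k = (6*(-17))*(-72 + 238) + 48 = -102*166 + 48 = -16932 + 48 = -16884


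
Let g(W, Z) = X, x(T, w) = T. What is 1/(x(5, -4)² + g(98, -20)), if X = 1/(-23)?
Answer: 23/574 ≈ 0.040070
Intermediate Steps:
X = -1/23 ≈ -0.043478
g(W, Z) = -1/23
1/(x(5, -4)² + g(98, -20)) = 1/(5² - 1/23) = 1/(25 - 1/23) = 1/(574/23) = 23/574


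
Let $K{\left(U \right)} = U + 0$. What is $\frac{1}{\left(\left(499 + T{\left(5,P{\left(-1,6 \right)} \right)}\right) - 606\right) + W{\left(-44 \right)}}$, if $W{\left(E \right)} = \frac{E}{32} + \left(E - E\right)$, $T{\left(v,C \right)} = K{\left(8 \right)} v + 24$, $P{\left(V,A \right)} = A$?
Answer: $- \frac{8}{355} \approx -0.022535$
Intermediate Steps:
$K{\left(U \right)} = U$
$T{\left(v,C \right)} = 24 + 8 v$ ($T{\left(v,C \right)} = 8 v + 24 = 24 + 8 v$)
$W{\left(E \right)} = \frac{E}{32}$ ($W{\left(E \right)} = E \frac{1}{32} + 0 = \frac{E}{32} + 0 = \frac{E}{32}$)
$\frac{1}{\left(\left(499 + T{\left(5,P{\left(-1,6 \right)} \right)}\right) - 606\right) + W{\left(-44 \right)}} = \frac{1}{\left(\left(499 + \left(24 + 8 \cdot 5\right)\right) - 606\right) + \frac{1}{32} \left(-44\right)} = \frac{1}{\left(\left(499 + \left(24 + 40\right)\right) - 606\right) - \frac{11}{8}} = \frac{1}{\left(\left(499 + 64\right) - 606\right) - \frac{11}{8}} = \frac{1}{\left(563 - 606\right) - \frac{11}{8}} = \frac{1}{-43 - \frac{11}{8}} = \frac{1}{- \frac{355}{8}} = - \frac{8}{355}$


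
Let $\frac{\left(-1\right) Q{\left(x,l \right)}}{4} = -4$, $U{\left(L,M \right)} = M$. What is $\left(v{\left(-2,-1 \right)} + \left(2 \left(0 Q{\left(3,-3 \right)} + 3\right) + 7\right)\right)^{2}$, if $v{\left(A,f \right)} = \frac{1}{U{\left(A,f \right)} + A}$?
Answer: $\frac{1444}{9} \approx 160.44$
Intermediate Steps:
$Q{\left(x,l \right)} = 16$ ($Q{\left(x,l \right)} = \left(-4\right) \left(-4\right) = 16$)
$v{\left(A,f \right)} = \frac{1}{A + f}$ ($v{\left(A,f \right)} = \frac{1}{f + A} = \frac{1}{A + f}$)
$\left(v{\left(-2,-1 \right)} + \left(2 \left(0 Q{\left(3,-3 \right)} + 3\right) + 7\right)\right)^{2} = \left(\frac{1}{-2 - 1} + \left(2 \left(0 \cdot 16 + 3\right) + 7\right)\right)^{2} = \left(\frac{1}{-3} + \left(2 \left(0 + 3\right) + 7\right)\right)^{2} = \left(- \frac{1}{3} + \left(2 \cdot 3 + 7\right)\right)^{2} = \left(- \frac{1}{3} + \left(6 + 7\right)\right)^{2} = \left(- \frac{1}{3} + 13\right)^{2} = \left(\frac{38}{3}\right)^{2} = \frac{1444}{9}$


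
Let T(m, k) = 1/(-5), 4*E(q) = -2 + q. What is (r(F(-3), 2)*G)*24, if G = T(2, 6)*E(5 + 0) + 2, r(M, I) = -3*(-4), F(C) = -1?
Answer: 2664/5 ≈ 532.80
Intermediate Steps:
E(q) = -½ + q/4 (E(q) = (-2 + q)/4 = -½ + q/4)
r(M, I) = 12
T(m, k) = -⅕
G = 37/20 (G = -(-½ + (5 + 0)/4)/5 + 2 = -(-½ + (¼)*5)/5 + 2 = -(-½ + 5/4)/5 + 2 = -⅕*¾ + 2 = -3/20 + 2 = 37/20 ≈ 1.8500)
(r(F(-3), 2)*G)*24 = (12*(37/20))*24 = (111/5)*24 = 2664/5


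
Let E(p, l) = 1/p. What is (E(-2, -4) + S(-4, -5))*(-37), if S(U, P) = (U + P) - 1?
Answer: 777/2 ≈ 388.50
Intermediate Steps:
S(U, P) = -1 + P + U (S(U, P) = (P + U) - 1 = -1 + P + U)
(E(-2, -4) + S(-4, -5))*(-37) = (1/(-2) + (-1 - 5 - 4))*(-37) = (-½ - 10)*(-37) = -21/2*(-37) = 777/2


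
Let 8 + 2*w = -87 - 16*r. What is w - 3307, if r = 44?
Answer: -7413/2 ≈ -3706.5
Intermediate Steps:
w = -799/2 (w = -4 + (-87 - 16*44)/2 = -4 + (-87 - 704)/2 = -4 + (1/2)*(-791) = -4 - 791/2 = -799/2 ≈ -399.50)
w - 3307 = -799/2 - 3307 = -7413/2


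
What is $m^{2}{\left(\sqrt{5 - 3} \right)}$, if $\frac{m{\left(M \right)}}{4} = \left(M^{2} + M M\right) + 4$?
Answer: $1024$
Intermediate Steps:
$m{\left(M \right)} = 16 + 8 M^{2}$ ($m{\left(M \right)} = 4 \left(\left(M^{2} + M M\right) + 4\right) = 4 \left(\left(M^{2} + M^{2}\right) + 4\right) = 4 \left(2 M^{2} + 4\right) = 4 \left(4 + 2 M^{2}\right) = 16 + 8 M^{2}$)
$m^{2}{\left(\sqrt{5 - 3} \right)} = \left(16 + 8 \left(\sqrt{5 - 3}\right)^{2}\right)^{2} = \left(16 + 8 \left(\sqrt{2}\right)^{2}\right)^{2} = \left(16 + 8 \cdot 2\right)^{2} = \left(16 + 16\right)^{2} = 32^{2} = 1024$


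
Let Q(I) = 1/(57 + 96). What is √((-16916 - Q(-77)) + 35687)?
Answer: √48823354/51 ≈ 137.01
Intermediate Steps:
Q(I) = 1/153
√((-16916 - Q(-77)) + 35687) = √((-16916 - 1*1/153) + 35687) = √((-16916 - 1/153) + 35687) = √(-2588149/153 + 35687) = √(2871962/153) = √48823354/51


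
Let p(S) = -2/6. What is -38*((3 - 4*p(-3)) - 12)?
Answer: 874/3 ≈ 291.33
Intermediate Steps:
p(S) = -1/3 (p(S) = -2*1/6 = -1/3)
-38*((3 - 4*p(-3)) - 12) = -38*((3 - 4*(-1/3)) - 12) = -38*((3 + 4/3) - 12) = -38*(13/3 - 12) = -38*(-23/3) = 874/3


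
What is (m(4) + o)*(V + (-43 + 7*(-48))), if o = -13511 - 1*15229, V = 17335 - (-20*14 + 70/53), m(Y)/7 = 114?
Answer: -25523284596/53 ≈ -4.8157e+8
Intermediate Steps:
m(Y) = 798 (m(Y) = 7*114 = 798)
V = 933525/53 (V = 17335 - (-280 + 70*(1/53)) = 17335 - (-280 + 70/53) = 17335 - 1*(-14770/53) = 17335 + 14770/53 = 933525/53 ≈ 17614.)
o = -28740 (o = -13511 - 15229 = -28740)
(m(4) + o)*(V + (-43 + 7*(-48))) = (798 - 28740)*(933525/53 + (-43 + 7*(-48))) = -27942*(933525/53 + (-43 - 336)) = -27942*(933525/53 - 379) = -27942*913438/53 = -25523284596/53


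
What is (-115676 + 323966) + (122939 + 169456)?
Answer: 500685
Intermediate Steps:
(-115676 + 323966) + (122939 + 169456) = 208290 + 292395 = 500685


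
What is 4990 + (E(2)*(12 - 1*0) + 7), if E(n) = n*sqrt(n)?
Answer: 4997 + 24*sqrt(2) ≈ 5030.9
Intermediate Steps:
E(n) = n**(3/2)
4990 + (E(2)*(12 - 1*0) + 7) = 4990 + (2**(3/2)*(12 - 1*0) + 7) = 4990 + ((2*sqrt(2))*(12 + 0) + 7) = 4990 + ((2*sqrt(2))*12 + 7) = 4990 + (24*sqrt(2) + 7) = 4990 + (7 + 24*sqrt(2)) = 4997 + 24*sqrt(2)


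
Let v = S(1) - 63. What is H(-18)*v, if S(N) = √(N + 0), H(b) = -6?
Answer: 372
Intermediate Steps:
S(N) = √N
v = -62 (v = √1 - 63 = 1 - 63 = -62)
H(-18)*v = -6*(-62) = 372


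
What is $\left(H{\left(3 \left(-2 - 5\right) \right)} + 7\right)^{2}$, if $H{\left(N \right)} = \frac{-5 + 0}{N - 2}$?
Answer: $\frac{27556}{529} \approx 52.091$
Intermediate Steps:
$H{\left(N \right)} = - \frac{5}{-2 + N}$
$\left(H{\left(3 \left(-2 - 5\right) \right)} + 7\right)^{2} = \left(- \frac{5}{-2 + 3 \left(-2 - 5\right)} + 7\right)^{2} = \left(- \frac{5}{-2 + 3 \left(-7\right)} + 7\right)^{2} = \left(- \frac{5}{-2 - 21} + 7\right)^{2} = \left(- \frac{5}{-23} + 7\right)^{2} = \left(\left(-5\right) \left(- \frac{1}{23}\right) + 7\right)^{2} = \left(\frac{5}{23} + 7\right)^{2} = \left(\frac{166}{23}\right)^{2} = \frac{27556}{529}$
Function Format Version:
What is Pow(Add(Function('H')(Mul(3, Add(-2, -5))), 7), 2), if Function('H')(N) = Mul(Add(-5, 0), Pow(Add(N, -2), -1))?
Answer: Rational(27556, 529) ≈ 52.091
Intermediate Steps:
Function('H')(N) = Mul(-5, Pow(Add(-2, N), -1))
Pow(Add(Function('H')(Mul(3, Add(-2, -5))), 7), 2) = Pow(Add(Mul(-5, Pow(Add(-2, Mul(3, Add(-2, -5))), -1)), 7), 2) = Pow(Add(Mul(-5, Pow(Add(-2, Mul(3, -7)), -1)), 7), 2) = Pow(Add(Mul(-5, Pow(Add(-2, -21), -1)), 7), 2) = Pow(Add(Mul(-5, Pow(-23, -1)), 7), 2) = Pow(Add(Mul(-5, Rational(-1, 23)), 7), 2) = Pow(Add(Rational(5, 23), 7), 2) = Pow(Rational(166, 23), 2) = Rational(27556, 529)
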